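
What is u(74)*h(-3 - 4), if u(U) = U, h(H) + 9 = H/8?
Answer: -2923/4 ≈ -730.75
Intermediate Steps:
h(H) = -9 + H/8
u(74)*h(-3 - 4) = 74*(-9 + (-3 - 4)/8) = 74*(-9 + (⅛)*(-7)) = 74*(-9 - 7/8) = 74*(-79/8) = -2923/4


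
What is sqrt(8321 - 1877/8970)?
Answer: sqrt(669498312210)/8970 ≈ 91.218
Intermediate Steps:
sqrt(8321 - 1877/8970) = sqrt(74637493/8970) = sqrt(669498312210)/8970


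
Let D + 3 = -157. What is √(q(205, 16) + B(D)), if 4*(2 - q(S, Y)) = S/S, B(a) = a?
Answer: I*√633/2 ≈ 12.58*I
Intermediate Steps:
D = -160 (D = -3 - 157 = -160)
q(S, Y) = 7/4 (q(S, Y) = 2 - S/(4*S) = 2 - ¼*1 = 2 - ¼ = 7/4)
√(q(205, 16) + B(D)) = √(7/4 - 160) = √(-633/4) = I*√633/2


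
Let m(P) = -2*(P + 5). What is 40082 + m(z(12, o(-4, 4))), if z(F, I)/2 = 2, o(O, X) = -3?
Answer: 40064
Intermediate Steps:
z(F, I) = 4 (z(F, I) = 2*2 = 4)
m(P) = -10 - 2*P (m(P) = -2*(5 + P) = -10 - 2*P)
40082 + m(z(12, o(-4, 4))) = 40082 + (-10 - 2*4) = 40082 + (-10 - 8) = 40082 - 18 = 40064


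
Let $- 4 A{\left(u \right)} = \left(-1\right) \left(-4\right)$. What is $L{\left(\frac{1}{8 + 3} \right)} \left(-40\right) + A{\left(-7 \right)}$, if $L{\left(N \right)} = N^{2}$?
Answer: $- \frac{161}{121} \approx -1.3306$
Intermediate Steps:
$A{\left(u \right)} = -1$ ($A{\left(u \right)} = - \frac{\left(-1\right) \left(-4\right)}{4} = \left(- \frac{1}{4}\right) 4 = -1$)
$L{\left(\frac{1}{8 + 3} \right)} \left(-40\right) + A{\left(-7 \right)} = \left(\frac{1}{8 + 3}\right)^{2} \left(-40\right) - 1 = \left(\frac{1}{11}\right)^{2} \left(-40\right) - 1 = \frac{1}{121} \left(-40\right) - 1 = - \frac{40}{121} - 1 = - \frac{161}{121}$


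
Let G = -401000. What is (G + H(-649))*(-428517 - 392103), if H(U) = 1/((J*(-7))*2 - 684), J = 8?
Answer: 65484655585155/199 ≈ 3.2907e+11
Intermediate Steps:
H(U) = -1/796 (H(U) = 1/((8*(-7))*2 - 684) = 1/(-56*2 - 684) = 1/(-112 - 684) = 1/(-796) = -1/796)
(G + H(-649))*(-428517 - 392103) = (-401000 - 1/796)*(-428517 - 392103) = -319196001/796*(-820620) = 65484655585155/199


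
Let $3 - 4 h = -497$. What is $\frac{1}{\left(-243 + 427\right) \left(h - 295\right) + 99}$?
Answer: $- \frac{1}{31181} \approx -3.2071 \cdot 10^{-5}$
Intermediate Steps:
$h = 125$ ($h = \frac{3}{4} - - \frac{497}{4} = \frac{3}{4} + \frac{497}{4} = 125$)
$\frac{1}{\left(-243 + 427\right) \left(h - 295\right) + 99} = \frac{1}{\left(-243 + 427\right) \left(125 - 295\right) + 99} = \frac{1}{184 \left(-170\right) + 99} = \frac{1}{-31280 + 99} = \frac{1}{-31181} = - \frac{1}{31181}$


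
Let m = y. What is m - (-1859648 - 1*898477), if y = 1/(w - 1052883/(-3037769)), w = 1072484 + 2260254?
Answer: 27923503619646328394/10124089234405 ≈ 2.7581e+6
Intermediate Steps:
w = 3332738
y = 3037769/10124089234405 (y = 1/(3332738 - 1052883/(-3037769)) = 1/(3332738 - 1052883*(-1/3037769)) = 1/(3332738 + 1052883/3037769) = 1/(10124089234405/3037769) = 3037769/10124089234405 ≈ 3.0005e-7)
m = 3037769/10124089234405 ≈ 3.0005e-7
m - (-1859648 - 1*898477) = 3037769/10124089234405 - (-1859648 - 1*898477) = 3037769/10124089234405 - (-1859648 - 898477) = 3037769/10124089234405 - 1*(-2758125) = 3037769/10124089234405 + 2758125 = 27923503619646328394/10124089234405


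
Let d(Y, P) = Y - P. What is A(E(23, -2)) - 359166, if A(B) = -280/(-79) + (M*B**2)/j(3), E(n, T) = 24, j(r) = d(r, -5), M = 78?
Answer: -27930170/79 ≈ -3.5355e+5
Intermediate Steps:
j(r) = 5 + r (j(r) = r - 1*(-5) = r + 5 = 5 + r)
A(B) = 280/79 + 39*B**2/4 (A(B) = -280/(-79) + (78*B**2)/(5 + 3) = -280*(-1/79) + (78*B**2)/8 = 280/79 + (78*B**2)*(1/8) = 280/79 + 39*B**2/4)
A(E(23, -2)) - 359166 = (280/79 + (39/4)*24**2) - 359166 = (280/79 + (39/4)*576) - 359166 = (280/79 + 5616) - 359166 = 443944/79 - 359166 = -27930170/79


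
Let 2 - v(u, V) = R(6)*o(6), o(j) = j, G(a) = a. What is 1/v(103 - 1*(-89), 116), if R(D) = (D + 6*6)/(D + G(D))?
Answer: -1/19 ≈ -0.052632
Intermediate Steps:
R(D) = (36 + D)/(2*D) (R(D) = (D + 6*6)/(D + D) = (D + 36)/((2*D)) = (36 + D)*(1/(2*D)) = (36 + D)/(2*D))
v(u, V) = -19 (v(u, V) = 2 - (1/2)*(36 + 6)/6*6 = 2 - (1/2)*(1/6)*42*6 = 2 - 7*6/2 = 2 - 1*21 = 2 - 21 = -19)
1/v(103 - 1*(-89), 116) = 1/(-19) = -1/19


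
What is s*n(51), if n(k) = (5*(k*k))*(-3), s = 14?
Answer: -546210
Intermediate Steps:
n(k) = -15*k**2 (n(k) = (5*k**2)*(-3) = -15*k**2)
s*n(51) = 14*(-15*51**2) = 14*(-15*2601) = 14*(-39015) = -546210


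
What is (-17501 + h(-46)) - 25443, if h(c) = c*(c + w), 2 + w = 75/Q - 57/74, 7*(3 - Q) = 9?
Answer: -3160767/74 ≈ -42713.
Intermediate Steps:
Q = 12/7 (Q = 3 - ⅐*9 = 3 - 9/7 = 12/7 ≈ 1.7143)
w = 6065/148 (w = -2 + (75/(12/7) - 57/74) = -2 + (75*(7/12) - 57*1/74) = -2 + (175/4 - 57/74) = -2 + 6361/148 = 6065/148 ≈ 40.980)
h(c) = c*(6065/148 + c) (h(c) = c*(c + 6065/148) = c*(6065/148 + c))
(-17501 + h(-46)) - 25443 = (-17501 + (1/148)*(-46)*(6065 + 148*(-46))) - 25443 = (-17501 + (1/148)*(-46)*(6065 - 6808)) - 25443 = (-17501 + (1/148)*(-46)*(-743)) - 25443 = (-17501 + 17089/74) - 25443 = -1277985/74 - 25443 = -3160767/74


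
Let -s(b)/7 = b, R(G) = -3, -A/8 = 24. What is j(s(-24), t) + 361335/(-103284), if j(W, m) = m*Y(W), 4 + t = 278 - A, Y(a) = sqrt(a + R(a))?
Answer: -120445/34428 + 466*sqrt(165) ≈ 5982.4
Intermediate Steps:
A = -192 (A = -8*24 = -192)
Y(a) = sqrt(-3 + a) (Y(a) = sqrt(a - 3) = sqrt(-3 + a))
s(b) = -7*b
t = 466 (t = -4 + (278 - 1*(-192)) = -4 + (278 + 192) = -4 + 470 = 466)
j(W, m) = m*sqrt(-3 + W)
j(s(-24), t) + 361335/(-103284) = 466*sqrt(-3 - 7*(-24)) + 361335/(-103284) = 466*sqrt(-3 + 168) + 361335*(-1/103284) = 466*sqrt(165) - 120445/34428 = -120445/34428 + 466*sqrt(165)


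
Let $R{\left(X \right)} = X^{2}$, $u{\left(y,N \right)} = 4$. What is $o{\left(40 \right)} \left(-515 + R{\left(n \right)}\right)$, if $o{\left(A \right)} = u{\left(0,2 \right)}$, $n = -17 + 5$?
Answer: $-1484$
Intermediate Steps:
$n = -12$
$o{\left(A \right)} = 4$
$o{\left(40 \right)} \left(-515 + R{\left(n \right)}\right) = 4 \left(-515 + \left(-12\right)^{2}\right) = 4 \left(-515 + 144\right) = 4 \left(-371\right) = -1484$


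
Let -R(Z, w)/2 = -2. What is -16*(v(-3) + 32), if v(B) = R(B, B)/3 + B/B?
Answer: -1648/3 ≈ -549.33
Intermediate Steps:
R(Z, w) = 4 (R(Z, w) = -2*(-2) = 4)
v(B) = 7/3 (v(B) = 4/3 + B/B = 4*(⅓) + 1 = 4/3 + 1 = 7/3)
-16*(v(-3) + 32) = -16*(7/3 + 32) = -16*103/3 = -1648/3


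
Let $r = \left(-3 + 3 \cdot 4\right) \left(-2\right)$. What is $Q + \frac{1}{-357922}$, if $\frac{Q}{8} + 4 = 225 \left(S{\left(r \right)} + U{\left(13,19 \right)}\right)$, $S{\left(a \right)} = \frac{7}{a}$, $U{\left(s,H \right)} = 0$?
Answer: $- \frac{261998905}{357922} \approx -732.0$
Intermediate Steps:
$r = -18$ ($r = \left(-3 + 12\right) \left(-2\right) = 9 \left(-2\right) = -18$)
$Q = -732$ ($Q = -32 + 8 \cdot 225 \left(\frac{7}{-18} + 0\right) = -32 + 8 \cdot 225 \left(7 \left(- \frac{1}{18}\right) + 0\right) = -32 + 8 \cdot 225 \left(- \frac{7}{18} + 0\right) = -32 + 8 \cdot 225 \left(- \frac{7}{18}\right) = -32 + 8 \left(- \frac{175}{2}\right) = -32 - 700 = -732$)
$Q + \frac{1}{-357922} = -732 + \frac{1}{-357922} = -732 - \frac{1}{357922} = - \frac{261998905}{357922}$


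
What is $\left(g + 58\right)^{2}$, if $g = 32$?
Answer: $8100$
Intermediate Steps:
$\left(g + 58\right)^{2} = \left(32 + 58\right)^{2} = 90^{2} = 8100$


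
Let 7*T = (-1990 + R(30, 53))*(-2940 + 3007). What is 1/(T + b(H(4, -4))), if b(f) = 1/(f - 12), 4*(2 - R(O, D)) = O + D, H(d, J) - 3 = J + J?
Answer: -476/9151893 ≈ -5.2011e-5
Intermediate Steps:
H(d, J) = 3 + 2*J (H(d, J) = 3 + (J + J) = 3 + 2*J)
R(O, D) = 2 - D/4 - O/4 (R(O, D) = 2 - (O + D)/4 = 2 - (D + O)/4 = 2 + (-D/4 - O/4) = 2 - D/4 - O/4)
b(f) = 1/(-12 + f)
T = -538345/28 (T = ((-1990 + (2 - 1/4*53 - 1/4*30))*(-2940 + 3007))/7 = ((-1990 + (2 - 53/4 - 15/2))*67)/7 = ((-1990 - 75/4)*67)/7 = (-8035/4*67)/7 = (1/7)*(-538345/4) = -538345/28 ≈ -19227.)
1/(T + b(H(4, -4))) = 1/(-538345/28 + 1/(-12 + (3 + 2*(-4)))) = 1/(-538345/28 + 1/(-12 + (3 - 8))) = 1/(-538345/28 + 1/(-12 - 5)) = 1/(-538345/28 + 1/(-17)) = 1/(-538345/28 - 1/17) = 1/(-9151893/476) = -476/9151893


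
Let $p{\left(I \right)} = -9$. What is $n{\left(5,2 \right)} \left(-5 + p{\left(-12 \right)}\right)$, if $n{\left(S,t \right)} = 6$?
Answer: $-84$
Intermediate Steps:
$n{\left(5,2 \right)} \left(-5 + p{\left(-12 \right)}\right) = 6 \left(-5 - 9\right) = 6 \left(-14\right) = -84$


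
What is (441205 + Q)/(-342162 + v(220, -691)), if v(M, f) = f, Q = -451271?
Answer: 1438/48979 ≈ 0.029360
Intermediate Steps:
(441205 + Q)/(-342162 + v(220, -691)) = (441205 - 451271)/(-342162 - 691) = -10066/(-342853) = -10066*(-1/342853) = 1438/48979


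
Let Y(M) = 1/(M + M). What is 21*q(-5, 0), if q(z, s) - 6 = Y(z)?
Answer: 1239/10 ≈ 123.90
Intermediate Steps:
Y(M) = 1/(2*M)
q(z, s) = 6 + 1/(2*z)
21*q(-5, 0) = 21*(6 + (½)/(-5)) = 21*(6 + (½)*(-⅕)) = 21*(6 - ⅒) = 21*(59/10) = 1239/10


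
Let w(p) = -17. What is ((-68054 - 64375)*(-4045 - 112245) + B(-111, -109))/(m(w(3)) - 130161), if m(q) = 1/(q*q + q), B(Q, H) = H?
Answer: -4188845777872/35403791 ≈ -1.1832e+5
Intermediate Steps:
m(q) = 1/(q + q²) (m(q) = 1/(q² + q) = 1/(q + q²))
((-68054 - 64375)*(-4045 - 112245) + B(-111, -109))/(m(w(3)) - 130161) = ((-68054 - 64375)*(-4045 - 112245) - 109)/(1/((-17)*(1 - 17)) - 130161) = (-132429*(-116290) - 109)/(-1/17/(-16) - 130161) = (15400168410 - 109)/(-1/17*(-1/16) - 130161) = 15400168301/(1/272 - 130161) = 15400168301/(-35403791/272) = 15400168301*(-272/35403791) = -4188845777872/35403791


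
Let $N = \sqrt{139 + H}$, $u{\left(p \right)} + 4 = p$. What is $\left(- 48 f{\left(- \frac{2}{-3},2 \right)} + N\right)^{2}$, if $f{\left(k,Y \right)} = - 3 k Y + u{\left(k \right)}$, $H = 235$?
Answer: $\left(352 + \sqrt{374}\right)^{2} \approx 1.3789 \cdot 10^{5}$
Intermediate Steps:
$u{\left(p \right)} = -4 + p$
$f{\left(k,Y \right)} = -4 + k - 3 Y k$ ($f{\left(k,Y \right)} = - 3 k Y + \left(-4 + k\right) = - 3 Y k + \left(-4 + k\right) = -4 + k - 3 Y k$)
$N = \sqrt{374}$ ($N = \sqrt{139 + 235} = \sqrt{374} \approx 19.339$)
$\left(- 48 f{\left(- \frac{2}{-3},2 \right)} + N\right)^{2} = \left(- 48 \left(-4 - \frac{2}{-3} - 6 \left(- \frac{2}{-3}\right)\right) + \sqrt{374}\right)^{2} = \left(- 48 \left(-4 - - \frac{2}{3} - 6 \left(\left(-2\right) \left(- \frac{1}{3}\right)\right)\right) + \sqrt{374}\right)^{2} = \left(- 48 \left(-4 + \frac{2}{3} - 6 \cdot \frac{2}{3}\right) + \sqrt{374}\right)^{2} = \left(- 48 \left(-4 + \frac{2}{3} - 4\right) + \sqrt{374}\right)^{2} = \left(\left(-48\right) \left(- \frac{22}{3}\right) + \sqrt{374}\right)^{2} = \left(352 + \sqrt{374}\right)^{2}$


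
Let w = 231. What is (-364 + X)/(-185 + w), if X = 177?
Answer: -187/46 ≈ -4.0652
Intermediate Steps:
(-364 + X)/(-185 + w) = (-364 + 177)/(-185 + 231) = -187/46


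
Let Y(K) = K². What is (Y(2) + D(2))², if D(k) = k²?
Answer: 64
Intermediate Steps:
(Y(2) + D(2))² = (2² + 2²)² = (4 + 4)² = 8² = 64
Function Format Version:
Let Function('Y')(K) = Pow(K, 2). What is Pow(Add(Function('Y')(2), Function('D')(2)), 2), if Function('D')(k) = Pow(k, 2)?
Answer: 64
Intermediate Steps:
Pow(Add(Function('Y')(2), Function('D')(2)), 2) = Pow(Add(Pow(2, 2), Pow(2, 2)), 2) = Pow(Add(4, 4), 2) = Pow(8, 2) = 64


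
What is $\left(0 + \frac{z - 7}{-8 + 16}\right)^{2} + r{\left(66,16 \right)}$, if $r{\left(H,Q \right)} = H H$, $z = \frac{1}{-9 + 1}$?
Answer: $\frac{17845425}{4096} \approx 4356.8$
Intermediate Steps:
$z = - \frac{1}{8}$ ($z = \frac{1}{-8} = - \frac{1}{8} \approx -0.125$)
$r{\left(H,Q \right)} = H^{2}$
$\left(0 + \frac{z - 7}{-8 + 16}\right)^{2} + r{\left(66,16 \right)} = \left(0 + \frac{- \frac{1}{8} - 7}{-8 + 16}\right)^{2} + 66^{2} = \left(0 - \frac{57}{8 \cdot 8}\right)^{2} + 4356 = \left(0 - \frac{57}{64}\right)^{2} + 4356 = \left(- \frac{57}{64}\right)^{2} + 4356 = \frac{3249}{4096} + 4356 = \frac{17845425}{4096}$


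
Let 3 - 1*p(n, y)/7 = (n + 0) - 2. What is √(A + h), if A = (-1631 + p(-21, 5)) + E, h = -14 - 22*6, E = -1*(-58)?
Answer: I*√1537 ≈ 39.205*I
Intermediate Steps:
E = 58
p(n, y) = 35 - 7*n (p(n, y) = 21 - 7*((n + 0) - 2) = 21 - 7*(n - 2) = 21 - 7*(-2 + n) = 21 + (14 - 7*n) = 35 - 7*n)
h = -146 (h = -14 - 132 = -146)
A = -1391 (A = (-1631 + (35 - 7*(-21))) + 58 = (-1631 + (35 + 147)) + 58 = (-1631 + 182) + 58 = -1449 + 58 = -1391)
√(A + h) = √(-1391 - 146) = √(-1537) = I*√1537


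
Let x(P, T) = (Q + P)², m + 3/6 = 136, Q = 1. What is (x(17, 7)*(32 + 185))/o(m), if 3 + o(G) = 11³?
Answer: 17577/332 ≈ 52.943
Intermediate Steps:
m = 271/2 (m = -½ + 136 = 271/2 ≈ 135.50)
x(P, T) = (1 + P)²
o(G) = 1328 (o(G) = -3 + 11³ = -3 + 1331 = 1328)
(x(17, 7)*(32 + 185))/o(m) = ((1 + 17)²*(32 + 185))/1328 = (18²*217)*(1/1328) = (324*217)*(1/1328) = 70308*(1/1328) = 17577/332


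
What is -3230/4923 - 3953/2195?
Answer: -26550469/10805985 ≈ -2.4570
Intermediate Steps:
-3230/4923 - 3953/2195 = -26550469/10805985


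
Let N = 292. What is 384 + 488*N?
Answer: 142880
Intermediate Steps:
384 + 488*N = 384 + 488*292 = 384 + 142496 = 142880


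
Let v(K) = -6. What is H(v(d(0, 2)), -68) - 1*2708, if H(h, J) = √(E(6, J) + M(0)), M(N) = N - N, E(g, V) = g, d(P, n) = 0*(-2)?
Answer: -2708 + √6 ≈ -2705.6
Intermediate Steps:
d(P, n) = 0
M(N) = 0
H(h, J) = √6 (H(h, J) = √(6 + 0) = √6)
H(v(d(0, 2)), -68) - 1*2708 = √6 - 1*2708 = √6 - 2708 = -2708 + √6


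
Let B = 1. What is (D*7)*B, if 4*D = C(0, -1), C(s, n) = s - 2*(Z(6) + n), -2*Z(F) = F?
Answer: 14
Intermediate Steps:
Z(F) = -F/2
C(s, n) = 6 + s - 2*n (C(s, n) = s - 2*(-½*6 + n) = s - 2*(-3 + n) = s + (6 - 2*n) = 6 + s - 2*n)
D = 2 (D = (6 + 0 - 2*(-1))/4 = (6 + 0 + 2)/4 = (¼)*8 = 2)
(D*7)*B = (2*7)*1 = 14*1 = 14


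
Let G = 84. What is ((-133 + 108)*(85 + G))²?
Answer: 17850625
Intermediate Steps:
((-133 + 108)*(85 + G))² = ((-133 + 108)*(85 + 84))² = (-25*169)² = (-4225)² = 17850625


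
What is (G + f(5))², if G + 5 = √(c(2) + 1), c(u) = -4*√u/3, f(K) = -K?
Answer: (30 - √3*√(3 - 4*√2))²/9 ≈ 99.114 - 18.821*I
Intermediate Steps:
c(u) = -4*√u/3 (c(u) = -4*√u*(⅓) = -4*√u/3)
G = -5 + √(1 - 4*√2/3) (G = -5 + √(-4*√2/3 + 1) = -5 + √(1 - 4*√2/3) ≈ -5.0 + 0.94107*I)
(G + f(5))² = ((-5 + √(9 - 12*√2)/3) - 1*5)² = ((-5 + √(9 - 12*√2)/3) - 5)² = (-10 + √(9 - 12*√2)/3)²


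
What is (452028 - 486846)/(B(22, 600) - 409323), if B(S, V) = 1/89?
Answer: 1549401/18214873 ≈ 0.085062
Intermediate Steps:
B(S, V) = 1/89
(452028 - 486846)/(B(22, 600) - 409323) = (452028 - 486846)/(1/89 - 409323) = -34818/(-36429746/89) = -34818*(-89/36429746) = 1549401/18214873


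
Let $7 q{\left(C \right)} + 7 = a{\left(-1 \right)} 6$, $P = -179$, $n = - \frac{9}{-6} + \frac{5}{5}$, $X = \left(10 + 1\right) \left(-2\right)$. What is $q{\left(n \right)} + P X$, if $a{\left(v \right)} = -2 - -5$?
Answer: $\frac{27577}{7} \approx 3939.6$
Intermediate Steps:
$X = -22$ ($X = 11 \left(-2\right) = -22$)
$a{\left(v \right)} = 3$ ($a{\left(v \right)} = -2 + 5 = 3$)
$n = \frac{5}{2}$ ($n = \left(-9\right) \left(- \frac{1}{6}\right) + 5 \cdot \frac{1}{5} = \frac{3}{2} + 1 = \frac{5}{2} \approx 2.5$)
$q{\left(C \right)} = \frac{11}{7}$ ($q{\left(C \right)} = -1 + \frac{3 \cdot 6}{7} = -1 + \frac{1}{7} \cdot 18 = -1 + \frac{18}{7} = \frac{11}{7}$)
$q{\left(n \right)} + P X = \frac{11}{7} - -3938 = \frac{11}{7} + 3938 = \frac{27577}{7}$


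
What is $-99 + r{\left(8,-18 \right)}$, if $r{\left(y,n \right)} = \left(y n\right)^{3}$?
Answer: $-2986083$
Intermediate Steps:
$r{\left(y,n \right)} = n^{3} y^{3}$ ($r{\left(y,n \right)} = \left(n y\right)^{3} = n^{3} y^{3}$)
$-99 + r{\left(8,-18 \right)} = -99 + \left(-18\right)^{3} \cdot 8^{3} = -99 - 2985984 = -2986083$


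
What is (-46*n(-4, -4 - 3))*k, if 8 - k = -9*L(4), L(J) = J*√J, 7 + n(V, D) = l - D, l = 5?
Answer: -18400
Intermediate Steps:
n(V, D) = -2 - D (n(V, D) = -7 + (5 - D) = -2 - D)
L(J) = J^(3/2)
k = 80 (k = 8 - (-9)*4^(3/2) = 8 - (-9)*8 = 8 - 1*(-72) = 8 + 72 = 80)
(-46*n(-4, -4 - 3))*k = -46*(-2 - (-4 - 3))*80 = -46*(-2 - 1*(-7))*80 = -46*(-2 + 7)*80 = -46*5*80 = -230*80 = -18400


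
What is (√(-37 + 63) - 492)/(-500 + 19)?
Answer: 492/481 - √26/481 ≈ 1.0123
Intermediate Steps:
(√(-37 + 63) - 492)/(-500 + 19) = (√26 - 492)/(-481) = (-492 + √26)*(-1/481) = 492/481 - √26/481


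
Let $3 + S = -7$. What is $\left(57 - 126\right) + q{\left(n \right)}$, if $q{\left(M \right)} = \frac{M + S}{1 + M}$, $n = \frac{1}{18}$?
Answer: $- \frac{1490}{19} \approx -78.421$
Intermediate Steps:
$S = -10$ ($S = -3 - 7 = -10$)
$n = \frac{1}{18} \approx 0.055556$
$q{\left(M \right)} = \frac{-10 + M}{1 + M}$ ($q{\left(M \right)} = \frac{M - 10}{1 + M} = \frac{-10 + M}{1 + M}$)
$\left(57 - 126\right) + q{\left(n \right)} = \left(57 - 126\right) + \frac{-10 + \frac{1}{18}}{1 + \frac{1}{18}} = \left(57 - 126\right) + \frac{1}{\frac{19}{18}} \left(- \frac{179}{18}\right) = -69 + \frac{18}{19} \left(- \frac{179}{18}\right) = -69 - \frac{179}{19} = - \frac{1490}{19}$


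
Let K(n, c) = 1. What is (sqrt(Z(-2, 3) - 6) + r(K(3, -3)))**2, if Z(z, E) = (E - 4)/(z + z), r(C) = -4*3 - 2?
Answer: (28 - I*sqrt(23))**2/4 ≈ 190.25 - 67.142*I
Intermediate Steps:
r(C) = -14 (r(C) = -12 - 2 = -14)
Z(z, E) = (-4 + E)/(2*z) (Z(z, E) = (-4 + E)/((2*z)) = (-4 + E)*(1/(2*z)) = (-4 + E)/(2*z))
(sqrt(Z(-2, 3) - 6) + r(K(3, -3)))**2 = (sqrt((1/2)*(-4 + 3)/(-2) - 6) - 14)**2 = (sqrt((1/2)*(-1/2)*(-1) - 6) - 14)**2 = (sqrt(1/4 - 6) - 14)**2 = (sqrt(-23/4) - 14)**2 = (I*sqrt(23)/2 - 14)**2 = (-14 + I*sqrt(23)/2)**2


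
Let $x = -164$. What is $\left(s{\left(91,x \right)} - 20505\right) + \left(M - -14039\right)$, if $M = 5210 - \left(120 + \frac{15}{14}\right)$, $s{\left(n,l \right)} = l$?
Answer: $- \frac{21575}{14} \approx -1541.1$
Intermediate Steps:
$M = \frac{71245}{14}$ ($M = 5210 - \frac{1695}{14} = \frac{71245}{14} \approx 5088.9$)
$\left(s{\left(91,x \right)} - 20505\right) + \left(M - -14039\right) = \left(-164 - 20505\right) + \left(\frac{71245}{14} - -14039\right) = -20669 + \left(\frac{71245}{14} + 14039\right) = -20669 + \frac{267791}{14} = - \frac{21575}{14}$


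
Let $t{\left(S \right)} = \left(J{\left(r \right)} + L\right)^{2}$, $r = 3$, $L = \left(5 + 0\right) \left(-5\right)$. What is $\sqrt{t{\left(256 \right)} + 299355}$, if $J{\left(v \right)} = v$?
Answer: $\sqrt{299839} \approx 547.58$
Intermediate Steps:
$L = -25$ ($L = 5 \left(-5\right) = -25$)
$t{\left(S \right)} = 484$ ($t{\left(S \right)} = \left(3 - 25\right)^{2} = \left(-22\right)^{2} = 484$)
$\sqrt{t{\left(256 \right)} + 299355} = \sqrt{484 + 299355} = \sqrt{299839}$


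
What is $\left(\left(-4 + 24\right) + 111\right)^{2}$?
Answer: $17161$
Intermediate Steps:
$\left(\left(-4 + 24\right) + 111\right)^{2} = \left(20 + 111\right)^{2} = 131^{2} = 17161$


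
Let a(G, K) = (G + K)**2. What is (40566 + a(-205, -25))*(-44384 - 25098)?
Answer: -6494204612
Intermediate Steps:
(40566 + a(-205, -25))*(-44384 - 25098) = (40566 + (-205 - 25)**2)*(-44384 - 25098) = (40566 + (-230)**2)*(-69482) = (40566 + 52900)*(-69482) = 93466*(-69482) = -6494204612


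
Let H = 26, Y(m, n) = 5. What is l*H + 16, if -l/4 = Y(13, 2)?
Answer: -504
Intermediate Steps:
l = -20 (l = -4*5 = -20)
l*H + 16 = -20*26 + 16 = -520 + 16 = -504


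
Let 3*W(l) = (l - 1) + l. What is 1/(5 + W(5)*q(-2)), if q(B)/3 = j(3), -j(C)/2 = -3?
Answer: 1/59 ≈ 0.016949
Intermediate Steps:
j(C) = 6 (j(C) = -2*(-3) = 6)
W(l) = -⅓ + 2*l/3 (W(l) = ((l - 1) + l)/3 = ((-1 + l) + l)/3 = (-1 + 2*l)/3 = -⅓ + 2*l/3)
q(B) = 18 (q(B) = 3*6 = 18)
1/(5 + W(5)*q(-2)) = 1/(5 + (-⅓ + (⅔)*5)*18) = 1/(5 + (-⅓ + 10/3)*18) = 1/(5 + 3*18) = 1/(5 + 54) = 1/59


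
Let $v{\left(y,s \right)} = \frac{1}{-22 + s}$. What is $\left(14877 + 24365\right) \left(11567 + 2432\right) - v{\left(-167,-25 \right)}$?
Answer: $\frac{25819391627}{47} \approx 5.4935 \cdot 10^{8}$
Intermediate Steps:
$\left(14877 + 24365\right) \left(11567 + 2432\right) - v{\left(-167,-25 \right)} = \left(14877 + 24365\right) \left(11567 + 2432\right) - \frac{1}{-22 - 25} = 39242 \cdot 13999 - \frac{1}{-47} = 549348758 - - \frac{1}{47} = 549348758 + \frac{1}{47} = \frac{25819391627}{47}$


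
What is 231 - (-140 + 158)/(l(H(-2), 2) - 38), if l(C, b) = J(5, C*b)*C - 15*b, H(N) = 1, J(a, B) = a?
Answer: 1619/7 ≈ 231.29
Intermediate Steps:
l(C, b) = -15*b + 5*C (l(C, b) = 5*C - 15*b = -15*b + 5*C)
231 - (-140 + 158)/(l(H(-2), 2) - 38) = 231 - (-140 + 158)/((-15*2 + 5*1) - 38) = 231 - 18/((-30 + 5) - 38) = 231 - 18/(-25 - 38) = 231 - 18/(-63) = 231 - 18*(-1)/63 = 231 - 1*(-2/7) = 231 + 2/7 = 1619/7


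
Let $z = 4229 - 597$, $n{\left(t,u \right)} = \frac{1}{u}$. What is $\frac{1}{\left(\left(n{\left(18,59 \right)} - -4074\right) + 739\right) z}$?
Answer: $\frac{59}{1031371776} \approx 5.7205 \cdot 10^{-8}$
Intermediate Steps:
$z = 3632$ ($z = 4229 - 597 = 3632$)
$\frac{1}{\left(\left(n{\left(18,59 \right)} - -4074\right) + 739\right) z} = \frac{1}{\left(\left(\frac{1}{59} - -4074\right) + 739\right) 3632} = \frac{1}{\left(\frac{1}{59} + 4074\right) + 739} \cdot \frac{1}{3632} = \frac{1}{\frac{240367}{59} + 739} \cdot \frac{1}{3632} = \frac{1}{\frac{283968}{59}} \cdot \frac{1}{3632} = \frac{59}{283968} \cdot \frac{1}{3632} = \frac{59}{1031371776}$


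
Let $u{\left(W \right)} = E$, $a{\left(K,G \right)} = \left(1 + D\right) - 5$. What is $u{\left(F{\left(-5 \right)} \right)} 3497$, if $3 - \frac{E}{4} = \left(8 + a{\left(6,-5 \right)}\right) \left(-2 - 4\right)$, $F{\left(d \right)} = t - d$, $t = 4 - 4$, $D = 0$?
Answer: $377676$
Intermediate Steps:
$t = 0$
$a{\left(K,G \right)} = -4$ ($a{\left(K,G \right)} = \left(1 + 0\right) - 5 = 1 - 5 = -4$)
$F{\left(d \right)} = - d$ ($F{\left(d \right)} = 0 - d = - d$)
$E = 108$ ($E = 12 - 4 \left(8 - 4\right) \left(-2 - 4\right) = 12 - 4 \cdot 4 \left(-6\right) = 12 - -96 = 12 + 96 = 108$)
$u{\left(W \right)} = 108$
$u{\left(F{\left(-5 \right)} \right)} 3497 = 108 \cdot 3497 = 377676$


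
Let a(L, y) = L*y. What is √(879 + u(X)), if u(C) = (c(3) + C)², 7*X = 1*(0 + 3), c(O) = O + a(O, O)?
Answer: 4*√3165/7 ≈ 32.148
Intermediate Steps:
c(O) = O + O² (c(O) = O + O*O = O + O²)
X = 3/7 (X = (1*(0 + 3))/7 = (1*3)/7 = (⅐)*3 = 3/7 ≈ 0.42857)
u(C) = (12 + C)² (u(C) = (3*(1 + 3) + C)² = (3*4 + C)² = (12 + C)²)
√(879 + u(X)) = √(879 + (12 + 3/7)²) = √(879 + (87/7)²) = √(879 + 7569/49) = √(50640/49) = 4*√3165/7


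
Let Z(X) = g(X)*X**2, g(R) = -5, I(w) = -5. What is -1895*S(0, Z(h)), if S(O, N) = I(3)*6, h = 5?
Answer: 56850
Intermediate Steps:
Z(X) = -5*X**2
S(O, N) = -30 (S(O, N) = -5*6 = -30)
-1895*S(0, Z(h)) = -1895*(-30) = -1*(-56850) = 56850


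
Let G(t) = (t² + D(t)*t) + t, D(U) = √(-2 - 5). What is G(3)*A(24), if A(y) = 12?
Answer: 144 + 36*I*√7 ≈ 144.0 + 95.247*I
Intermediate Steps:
D(U) = I*√7 (D(U) = √(-7) = I*√7)
G(t) = t + t² + I*t*√7 (G(t) = (t² + (I*√7)*t) + t = (t² + I*t*√7) + t = t + t² + I*t*√7)
G(3)*A(24) = (3*(1 + 3 + I*√7))*12 = (3*(4 + I*√7))*12 = (12 + 3*I*√7)*12 = 144 + 36*I*√7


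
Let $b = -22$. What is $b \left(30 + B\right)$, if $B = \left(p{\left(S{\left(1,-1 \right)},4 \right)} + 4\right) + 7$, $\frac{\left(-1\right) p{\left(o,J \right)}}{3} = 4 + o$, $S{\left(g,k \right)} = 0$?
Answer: $-638$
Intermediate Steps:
$p{\left(o,J \right)} = -12 - 3 o$ ($p{\left(o,J \right)} = - 3 \left(4 + o\right) = -12 - 3 o$)
$B = -1$ ($B = \left(\left(-12 - 0\right) + 4\right) + 7 = \left(\left(-12 + 0\right) + 4\right) + 7 = \left(-12 + 4\right) + 7 = -8 + 7 = -1$)
$b \left(30 + B\right) = - 22 \left(30 - 1\right) = \left(-22\right) 29 = -638$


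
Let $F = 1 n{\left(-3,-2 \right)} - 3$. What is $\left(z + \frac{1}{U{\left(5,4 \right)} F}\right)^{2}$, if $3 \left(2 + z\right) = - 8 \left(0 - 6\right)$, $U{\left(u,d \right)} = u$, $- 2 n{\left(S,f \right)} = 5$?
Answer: $\frac{589824}{3025} \approx 194.98$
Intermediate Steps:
$n{\left(S,f \right)} = - \frac{5}{2}$ ($n{\left(S,f \right)} = \left(- \frac{1}{2}\right) 5 = - \frac{5}{2}$)
$F = - \frac{11}{2}$ ($F = 1 \left(- \frac{5}{2}\right) - 3 = - \frac{5}{2} - 3 = - \frac{11}{2} \approx -5.5$)
$z = 14$ ($z = -2 + \frac{\left(-8\right) \left(0 - 6\right)}{3} = -2 + \frac{\left(-8\right) \left(-6\right)}{3} = -2 + \frac{1}{3} \cdot 48 = -2 + 16 = 14$)
$\left(z + \frac{1}{U{\left(5,4 \right)} F}\right)^{2} = \left(14 + \frac{1}{5 \left(- \frac{11}{2}\right)}\right)^{2} = \left(14 + \frac{1}{- \frac{55}{2}}\right)^{2} = \left(14 - \frac{2}{55}\right)^{2} = \left(\frac{768}{55}\right)^{2} = \frac{589824}{3025}$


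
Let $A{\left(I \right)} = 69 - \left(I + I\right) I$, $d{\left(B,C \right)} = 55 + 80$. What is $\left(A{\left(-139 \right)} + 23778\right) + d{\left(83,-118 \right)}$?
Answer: $-14660$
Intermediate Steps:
$d{\left(B,C \right)} = 135$
$A{\left(I \right)} = 69 - 2 I^{2}$ ($A{\left(I \right)} = 69 - 2 I I = 69 - 2 I^{2}$)
$\left(A{\left(-139 \right)} + 23778\right) + d{\left(83,-118 \right)} = \left(\left(69 - 2 \left(-139\right)^{2}\right) + 23778\right) + 135 = \left(\left(69 - 38642\right) + 23778\right) + 135 = \left(-38573 + 23778\right) + 135 = -14795 + 135 = -14660$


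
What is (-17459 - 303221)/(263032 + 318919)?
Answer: -320680/581951 ≈ -0.55104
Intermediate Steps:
(-17459 - 303221)/(263032 + 318919) = -320680/581951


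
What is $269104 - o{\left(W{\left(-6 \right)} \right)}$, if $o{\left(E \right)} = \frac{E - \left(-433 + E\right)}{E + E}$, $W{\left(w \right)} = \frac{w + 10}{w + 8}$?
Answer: $\frac{1075983}{4} \approx 2.69 \cdot 10^{5}$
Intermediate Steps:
$W{\left(w \right)} = \frac{10 + w}{8 + w}$
$o{\left(E \right)} = \frac{433}{2 E}$
$269104 - o{\left(W{\left(-6 \right)} \right)} = 269104 - \frac{433}{2 \frac{10 - 6}{8 - 6}} = 269104 - \frac{433}{2 \cdot \frac{1}{2} \cdot 4} = 269104 - \frac{433}{2 \cdot 2} = 269104 - \frac{433}{2} \cdot \frac{1}{2} = 269104 - \frac{433}{4} = \frac{1075983}{4}$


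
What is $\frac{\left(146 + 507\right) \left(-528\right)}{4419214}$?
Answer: $- \frac{172392}{2209607} \approx -0.078019$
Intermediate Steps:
$\frac{\left(146 + 507\right) \left(-528\right)}{4419214} = 653 \left(-528\right) \frac{1}{4419214} = \left(-344784\right) \frac{1}{4419214} = - \frac{172392}{2209607}$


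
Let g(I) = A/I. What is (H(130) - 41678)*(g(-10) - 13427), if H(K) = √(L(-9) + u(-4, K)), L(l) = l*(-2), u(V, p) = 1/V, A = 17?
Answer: 2798406793/5 - 134287*√71/20 ≈ 5.5963e+8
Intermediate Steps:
g(I) = 17/I
L(l) = -2*l
H(K) = √71/2 (H(K) = √(-2*(-9) + 1/(-4)) = √(18 - ¼) = √(71/4) = √71/2)
(H(130) - 41678)*(g(-10) - 13427) = (√71/2 - 41678)*(17/(-10) - 13427) = (-41678 + √71/2)*(17*(-⅒) - 13427) = (-41678 + √71/2)*(-17/10 - 13427) = (-41678 + √71/2)*(-134287/10) = 2798406793/5 - 134287*√71/20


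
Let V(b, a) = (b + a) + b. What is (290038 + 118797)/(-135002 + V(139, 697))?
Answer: -408835/134027 ≈ -3.0504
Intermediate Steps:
V(b, a) = a + 2*b (V(b, a) = (a + b) + b = a + 2*b)
(290038 + 118797)/(-135002 + V(139, 697)) = (290038 + 118797)/(-135002 + (697 + 2*139)) = 408835/(-135002 + (697 + 278)) = 408835/(-135002 + 975) = 408835/(-134027) = 408835*(-1/134027) = -408835/134027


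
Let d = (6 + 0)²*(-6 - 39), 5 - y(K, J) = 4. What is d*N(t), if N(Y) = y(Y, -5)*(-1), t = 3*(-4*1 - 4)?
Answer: 1620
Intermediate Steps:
y(K, J) = 1 (y(K, J) = 5 - 1*4 = 5 - 4 = 1)
t = -24 (t = 3*(-4 - 4) = 3*(-8) = -24)
N(Y) = -1 (N(Y) = 1*(-1) = -1)
d = -1620 (d = 6²*(-45) = 36*(-45) = -1620)
d*N(t) = -1620*(-1) = 1620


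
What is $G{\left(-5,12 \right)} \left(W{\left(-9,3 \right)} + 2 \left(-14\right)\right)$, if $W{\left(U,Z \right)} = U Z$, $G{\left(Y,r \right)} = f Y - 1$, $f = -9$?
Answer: $-2420$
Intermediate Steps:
$G{\left(Y,r \right)} = -1 - 9 Y$ ($G{\left(Y,r \right)} = - 9 Y - 1 = -1 - 9 Y$)
$G{\left(-5,12 \right)} \left(W{\left(-9,3 \right)} + 2 \left(-14\right)\right) = \left(-1 - -45\right) \left(\left(-9\right) 3 + 2 \left(-14\right)\right) = \left(-1 + 45\right) \left(-27 - 28\right) = 44 \left(-55\right) = -2420$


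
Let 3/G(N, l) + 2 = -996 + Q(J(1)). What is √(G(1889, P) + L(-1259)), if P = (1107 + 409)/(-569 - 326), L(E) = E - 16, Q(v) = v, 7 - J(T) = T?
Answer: I*√78417786/248 ≈ 35.707*I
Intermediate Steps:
J(T) = 7 - T
L(E) = -16 + E
P = -1516/895 (P = 1516/(-895) = 1516*(-1/895) = -1516/895 ≈ -1.6939)
G(N, l) = -3/992 (G(N, l) = 3/(-2 + (-996 + (7 - 1*1))) = 3/(-2 + (-996 + (7 - 1))) = 3/(-2 + (-996 + 6)) = 3/(-2 - 990) = 3/(-992) = 3*(-1/992) = -3/992)
√(G(1889, P) + L(-1259)) = √(-3/992 + (-16 - 1259)) = √(-3/992 - 1275) = √(-1264803/992) = I*√78417786/248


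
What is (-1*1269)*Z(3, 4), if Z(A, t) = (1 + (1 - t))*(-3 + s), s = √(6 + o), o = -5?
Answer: -5076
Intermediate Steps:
s = 1 (s = √(6 - 5) = √1 = 1)
Z(A, t) = -4 + 2*t (Z(A, t) = (1 + (1 - t))*(-3 + 1) = (2 - t)*(-2) = -4 + 2*t)
(-1*1269)*Z(3, 4) = (-1*1269)*(-4 + 2*4) = -1269*(-4 + 8) = -1269*4 = -5076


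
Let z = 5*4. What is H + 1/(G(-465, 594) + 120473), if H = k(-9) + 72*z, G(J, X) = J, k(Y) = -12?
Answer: 171371425/120008 ≈ 1428.0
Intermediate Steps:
z = 20
H = 1428 (H = -12 + 72*20 = -12 + 1440 = 1428)
H + 1/(G(-465, 594) + 120473) = 1428 + 1/(-465 + 120473) = 1428 + 1/120008 = 171371425/120008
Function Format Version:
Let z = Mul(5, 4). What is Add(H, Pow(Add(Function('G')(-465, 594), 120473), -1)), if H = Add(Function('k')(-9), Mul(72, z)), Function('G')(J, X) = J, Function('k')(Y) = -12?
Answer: Rational(171371425, 120008) ≈ 1428.0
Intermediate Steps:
z = 20
H = 1428 (H = Add(-12, Mul(72, 20)) = Add(-12, 1440) = 1428)
Add(H, Pow(Add(Function('G')(-465, 594), 120473), -1)) = Add(1428, Pow(Add(-465, 120473), -1)) = Add(1428, Pow(120008, -1)) = Add(1428, Rational(1, 120008)) = Rational(171371425, 120008)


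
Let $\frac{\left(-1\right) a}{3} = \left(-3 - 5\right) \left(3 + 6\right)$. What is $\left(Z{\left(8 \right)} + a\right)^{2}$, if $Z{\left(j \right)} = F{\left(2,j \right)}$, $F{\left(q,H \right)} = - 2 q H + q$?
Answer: $34596$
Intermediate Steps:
$F{\left(q,H \right)} = q - 2 H q$ ($F{\left(q,H \right)} = - 2 H q + q = q - 2 H q$)
$a = 216$ ($a = - 3 \left(-3 - 5\right) \left(3 + 6\right) = - 3 \left(-3 - 5\right) 9 = - 3 \left(\left(-8\right) 9\right) = \left(-3\right) \left(-72\right) = 216$)
$Z{\left(j \right)} = 2 - 4 j$ ($Z{\left(j \right)} = 2 \left(1 - 2 j\right) = 2 - 4 j$)
$\left(Z{\left(8 \right)} + a\right)^{2} = \left(\left(2 - 32\right) + 216\right)^{2} = \left(-30 + 216\right)^{2} = 186^{2} = 34596$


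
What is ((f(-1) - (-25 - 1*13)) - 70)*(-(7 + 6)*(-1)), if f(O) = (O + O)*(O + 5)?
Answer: -520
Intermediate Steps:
f(O) = 2*O*(5 + O) (f(O) = (2*O)*(5 + O) = 2*O*(5 + O))
((f(-1) - (-25 - 1*13)) - 70)*(-(7 + 6)*(-1)) = ((2*(-1)*(5 - 1) - (-25 - 1*13)) - 70)*(-(7 + 6)*(-1)) = ((2*(-1)*4 - (-25 - 13)) - 70)*(-13*(-1)) = ((-8 - 1*(-38)) - 70)*(-1*(-13)) = ((-8 + 38) - 70)*13 = (30 - 70)*13 = -40*13 = -520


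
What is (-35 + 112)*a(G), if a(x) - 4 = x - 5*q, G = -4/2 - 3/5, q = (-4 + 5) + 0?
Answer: -1386/5 ≈ -277.20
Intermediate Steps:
q = 1 (q = 1 + 0 = 1)
G = -13/5 (G = -4*½ - 3*⅕ = -2 - ⅗ = -13/5 ≈ -2.6000)
a(x) = -1 + x (a(x) = 4 + (x - 5*1) = 4 + (x - 5) = 4 + (-5 + x) = -1 + x)
(-35 + 112)*a(G) = (-35 + 112)*(-1 - 13/5) = 77*(-18/5) = -1386/5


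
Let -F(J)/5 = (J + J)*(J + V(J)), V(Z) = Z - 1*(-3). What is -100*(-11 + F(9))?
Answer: 190100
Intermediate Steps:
V(Z) = 3 + Z (V(Z) = Z + 3 = 3 + Z)
F(J) = -10*J*(3 + 2*J) (F(J) = -5*(J + J)*(J + (3 + J)) = -5*2*J*(3 + 2*J) = -10*J*(3 + 2*J))
-100*(-11 + F(9)) = -100*(-11 - 10*9*(3 + 2*9)) = -100*(-11 - 10*9*(3 + 18)) = -100*(-11 - 10*9*21) = -100*(-11 - 1890) = -100*(-1901) = 190100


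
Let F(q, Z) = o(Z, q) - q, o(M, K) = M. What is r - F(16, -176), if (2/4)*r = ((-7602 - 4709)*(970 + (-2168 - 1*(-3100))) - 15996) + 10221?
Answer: -46842402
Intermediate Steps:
F(q, Z) = Z - q
r = -46842594 (r = 2*(((-7602 - 4709)*(970 + (-2168 - 1*(-3100))) - 15996) + 10221) = 2*((-12311*(970 + (-2168 + 3100)) - 15996) + 10221) = 2*((-12311*(970 + 932) - 15996) + 10221) = 2*((-12311*1902 - 15996) + 10221) = 2*((-23415522 - 15996) + 10221) = 2*(-23431518 + 10221) = 2*(-23421297) = -46842594)
r - F(16, -176) = -46842594 - (-176 - 1*16) = -46842594 - (-176 - 16) = -46842594 - 1*(-192) = -46842594 + 192 = -46842402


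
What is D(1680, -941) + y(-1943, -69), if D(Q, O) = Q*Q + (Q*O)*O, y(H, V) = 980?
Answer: 1490431460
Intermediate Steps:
D(Q, O) = Q² + Q*O² (D(Q, O) = Q² + (O*Q)*O = Q² + Q*O²)
D(1680, -941) + y(-1943, -69) = 1680*(1680 + (-941)²) + 980 = 1680*(1680 + 885481) + 980 = 1680*887161 + 980 = 1490430480 + 980 = 1490431460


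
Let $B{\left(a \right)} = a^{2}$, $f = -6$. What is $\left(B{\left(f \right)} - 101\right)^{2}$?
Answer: $4225$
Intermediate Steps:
$\left(B{\left(f \right)} - 101\right)^{2} = \left(\left(-6\right)^{2} - 101\right)^{2} = \left(36 - 101\right)^{2} = \left(-65\right)^{2} = 4225$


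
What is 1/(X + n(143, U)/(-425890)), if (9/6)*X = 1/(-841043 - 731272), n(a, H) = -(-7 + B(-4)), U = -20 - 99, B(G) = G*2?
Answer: -401779941210/14321191 ≈ -28055.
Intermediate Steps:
B(G) = 2*G
U = -119
n(a, H) = 15 (n(a, H) = -(-7 + 2*(-4)) = -(-7 - 8) = -1*(-15) = 15)
X = -2/4716945 (X = 2/(3*(-841043 - 731272)) = (2/3)/(-1572315) = (2/3)*(-1/1572315) = -2/4716945 ≈ -4.2400e-7)
1/(X + n(143, U)/(-425890)) = 1/(-2/4716945 + 15/(-425890)) = 1/(-2/4716945 + 15*(-1/425890)) = 1/(-2/4716945 - 3/85178) = 1/(-14321191/401779941210) = -401779941210/14321191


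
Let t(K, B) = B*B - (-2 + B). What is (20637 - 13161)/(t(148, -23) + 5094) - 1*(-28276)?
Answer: 39927581/1412 ≈ 28277.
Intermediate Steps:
t(K, B) = 2 + B² - B (t(K, B) = B² + (2 - B) = 2 + B² - B)
(20637 - 13161)/(t(148, -23) + 5094) - 1*(-28276) = (20637 - 13161)/((2 + (-23)² - 1*(-23)) + 5094) - 1*(-28276) = 7476/((2 + 529 + 23) + 5094) + 28276 = 7476/(554 + 5094) + 28276 = 7476/5648 + 28276 = 7476*(1/5648) + 28276 = 1869/1412 + 28276 = 39927581/1412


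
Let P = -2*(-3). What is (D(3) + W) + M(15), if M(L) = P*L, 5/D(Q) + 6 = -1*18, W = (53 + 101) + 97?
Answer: 8179/24 ≈ 340.79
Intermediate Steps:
W = 251 (W = 154 + 97 = 251)
P = 6
D(Q) = -5/24 (D(Q) = 5/(-6 - 1*18) = 5/(-6 - 18) = 5/(-24) = 5*(-1/24) = -5/24)
M(L) = 6*L
(D(3) + W) + M(15) = (-5/24 + 251) + 6*15 = 6019/24 + 90 = 8179/24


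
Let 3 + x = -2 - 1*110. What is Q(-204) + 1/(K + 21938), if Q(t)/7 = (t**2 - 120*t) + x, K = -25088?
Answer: 1454881049/3150 ≈ 4.6187e+5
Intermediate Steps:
x = -115 (x = -3 + (-2 - 1*110) = -3 + (-2 - 110) = -3 - 112 = -115)
Q(t) = -805 - 840*t + 7*t**2 (Q(t) = 7*((t**2 - 120*t) - 115) = 7*(-115 + t**2 - 120*t) = -805 - 840*t + 7*t**2)
Q(-204) + 1/(K + 21938) = (-805 - 840*(-204) + 7*(-204)**2) + 1/(-25088 + 21938) = (-805 + 171360 + 7*41616) + 1/(-3150) = (-805 + 171360 + 291312) - 1/3150 = 461867 - 1/3150 = 1454881049/3150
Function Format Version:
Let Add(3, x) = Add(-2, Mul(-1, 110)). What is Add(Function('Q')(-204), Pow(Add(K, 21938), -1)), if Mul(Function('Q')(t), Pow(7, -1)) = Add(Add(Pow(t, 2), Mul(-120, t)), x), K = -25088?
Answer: Rational(1454881049, 3150) ≈ 4.6187e+5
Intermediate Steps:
x = -115 (x = Add(-3, Add(-2, Mul(-1, 110))) = Add(-3, Add(-2, -110)) = Add(-3, -112) = -115)
Function('Q')(t) = Add(-805, Mul(-840, t), Mul(7, Pow(t, 2))) (Function('Q')(t) = Mul(7, Add(Add(Pow(t, 2), Mul(-120, t)), -115)) = Mul(7, Add(-115, Pow(t, 2), Mul(-120, t))) = Add(-805, Mul(-840, t), Mul(7, Pow(t, 2))))
Add(Function('Q')(-204), Pow(Add(K, 21938), -1)) = Add(Add(-805, Mul(-840, -204), Mul(7, Pow(-204, 2))), Pow(Add(-25088, 21938), -1)) = Add(Add(-805, 171360, Mul(7, 41616)), Pow(-3150, -1)) = Add(Add(-805, 171360, 291312), Rational(-1, 3150)) = Add(461867, Rational(-1, 3150)) = Rational(1454881049, 3150)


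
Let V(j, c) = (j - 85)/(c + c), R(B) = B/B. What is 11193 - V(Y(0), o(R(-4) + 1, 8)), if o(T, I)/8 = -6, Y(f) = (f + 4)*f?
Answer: 1074443/96 ≈ 11192.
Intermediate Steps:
R(B) = 1
Y(f) = f*(4 + f) (Y(f) = (4 + f)*f = f*(4 + f))
o(T, I) = -48 (o(T, I) = 8*(-6) = -48)
V(j, c) = (-85 + j)/(2*c) (V(j, c) = (-85 + j)/((2*c)) = (-85 + j)*(1/(2*c)) = (-85 + j)/(2*c))
11193 - V(Y(0), o(R(-4) + 1, 8)) = 11193 - (-85 + 0*(4 + 0))/(2*(-48)) = 11193 - (-1)*(-85 + 0*4)/(2*48) = 11193 - (-1)*(-85 + 0)/(2*48) = 11193 - (-1)*(-85)/(2*48) = 11193 - 1*85/96 = 11193 - 85/96 = 1074443/96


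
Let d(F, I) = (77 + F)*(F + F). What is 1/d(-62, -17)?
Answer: -1/1860 ≈ -0.00053763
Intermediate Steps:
d(F, I) = 2*F*(77 + F) (d(F, I) = (77 + F)*(2*F) = 2*F*(77 + F))
1/d(-62, -17) = 1/(2*(-62)*(77 - 62)) = 1/(2*(-62)*15) = 1/(-1860) = -1/1860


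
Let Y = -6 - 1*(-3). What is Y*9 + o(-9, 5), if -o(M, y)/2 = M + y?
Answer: -19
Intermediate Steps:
o(M, y) = -2*M - 2*y (o(M, y) = -2*(M + y) = -2*M - 2*y)
Y = -3 (Y = -6 + 3 = -3)
Y*9 + o(-9, 5) = -3*9 + (-2*(-9) - 2*5) = -27 + (18 - 10) = -27 + 8 = -19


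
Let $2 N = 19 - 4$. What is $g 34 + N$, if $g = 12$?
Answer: $\frac{831}{2} \approx 415.5$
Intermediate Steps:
$N = \frac{15}{2}$ ($N = \frac{19 - 4}{2} = \frac{1}{2} \cdot 15 = \frac{15}{2} \approx 7.5$)
$g 34 + N = 12 \cdot 34 + \frac{15}{2} = 408 + \frac{15}{2} = \frac{831}{2}$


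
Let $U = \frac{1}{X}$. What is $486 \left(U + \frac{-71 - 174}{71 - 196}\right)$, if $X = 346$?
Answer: $\frac{4125897}{4325} \approx 953.96$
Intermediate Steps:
$U = \frac{1}{346} \approx 0.0028902$
$486 \left(U + \frac{-71 - 174}{71 - 196}\right) = 486 \left(\frac{1}{346} + \frac{-71 - 174}{71 - 196}\right) = 486 \left(\frac{1}{346} - \frac{245}{-125}\right) = 486 \left(\frac{1}{346} - - \frac{49}{25}\right) = 486 \left(\frac{1}{346} + \frac{49}{25}\right) = 486 \cdot \frac{16979}{8650} = \frac{4125897}{4325}$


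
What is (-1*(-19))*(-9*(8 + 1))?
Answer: -1539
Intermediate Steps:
(-1*(-19))*(-9*(8 + 1)) = 19*(-9*9) = 19*(-81) = -1539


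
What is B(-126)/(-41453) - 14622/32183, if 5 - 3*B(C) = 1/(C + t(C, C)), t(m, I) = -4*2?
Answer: -243684152725/536300923398 ≈ -0.45438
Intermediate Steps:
t(m, I) = -8
B(C) = 5/3 - 1/(3*(-8 + C)) (B(C) = 5/3 - 1/(3*(C - 8)) = 5/3 - 1/(3*(-8 + C)))
B(-126)/(-41453) - 14622/32183 = ((-41 + 5*(-126))/(3*(-8 - 126)))/(-41453) - 14622/32183 = ((⅓)*(-41 - 630)/(-134))*(-1/41453) - 14622*1/32183 = ((⅓)*(-1/134)*(-671))*(-1/41453) - 14622/32183 = (671/402)*(-1/41453) - 14622/32183 = -671/16664106 - 14622/32183 = -243684152725/536300923398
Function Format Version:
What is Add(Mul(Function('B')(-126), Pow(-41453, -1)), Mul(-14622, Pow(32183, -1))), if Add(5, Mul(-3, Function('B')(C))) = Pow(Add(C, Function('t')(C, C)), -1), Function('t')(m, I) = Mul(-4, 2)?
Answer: Rational(-243684152725, 536300923398) ≈ -0.45438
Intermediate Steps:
Function('t')(m, I) = -8
Function('B')(C) = Add(Rational(5, 3), Mul(Rational(-1, 3), Pow(Add(-8, C), -1))) (Function('B')(C) = Add(Rational(5, 3), Mul(Rational(-1, 3), Pow(Add(C, -8), -1))) = Add(Rational(5, 3), Mul(Rational(-1, 3), Pow(Add(-8, C), -1))))
Add(Mul(Function('B')(-126), Pow(-41453, -1)), Mul(-14622, Pow(32183, -1))) = Add(Mul(Mul(Rational(1, 3), Pow(Add(-8, -126), -1), Add(-41, Mul(5, -126))), Pow(-41453, -1)), Mul(-14622, Pow(32183, -1))) = Add(Mul(Mul(Rational(1, 3), Pow(-134, -1), Add(-41, -630)), Rational(-1, 41453)), Mul(-14622, Rational(1, 32183))) = Add(Mul(Mul(Rational(1, 3), Rational(-1, 134), -671), Rational(-1, 41453)), Rational(-14622, 32183)) = Add(Mul(Rational(671, 402), Rational(-1, 41453)), Rational(-14622, 32183)) = Add(Rational(-671, 16664106), Rational(-14622, 32183)) = Rational(-243684152725, 536300923398)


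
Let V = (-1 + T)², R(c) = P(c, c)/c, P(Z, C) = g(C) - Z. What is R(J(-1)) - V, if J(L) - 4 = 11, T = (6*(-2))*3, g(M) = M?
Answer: -1369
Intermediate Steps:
T = -36 (T = -12*3 = -36)
J(L) = 15 (J(L) = 4 + 11 = 15)
P(Z, C) = C - Z
R(c) = 0 (R(c) = (c - c)/c = 0/c = 0)
V = 1369 (V = (-1 - 36)² = (-37)² = 1369)
R(J(-1)) - V = 0 - 1*1369 = 0 - 1369 = -1369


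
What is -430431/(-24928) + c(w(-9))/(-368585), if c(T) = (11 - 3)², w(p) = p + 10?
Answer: 158648814743/9188086880 ≈ 17.267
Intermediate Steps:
w(p) = 10 + p
c(T) = 64 (c(T) = 8² = 64)
-430431/(-24928) + c(w(-9))/(-368585) = -430431/(-24928) + 64/(-368585) = -430431*(-1/24928) + 64*(-1/368585) = 430431/24928 - 64/368585 = 158648814743/9188086880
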